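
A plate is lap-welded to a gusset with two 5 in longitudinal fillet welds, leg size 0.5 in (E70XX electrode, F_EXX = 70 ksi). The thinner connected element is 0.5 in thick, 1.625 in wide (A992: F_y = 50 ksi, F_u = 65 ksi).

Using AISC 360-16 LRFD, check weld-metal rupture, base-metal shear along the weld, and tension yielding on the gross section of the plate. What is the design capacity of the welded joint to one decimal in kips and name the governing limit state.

Weld metal: throat = 0.707×0.5 = 0.3535 in, L = 2×5 = 10 in. φR_n = 0.75 × 0.6 × 70 × 0.3535 × 10 = 111.4 kips.
Base metal shear (0.5 in plate): yield φR_n = 1.0×0.6×50×0.5×10 = 150.0 kips; rupture φR_n = 0.75×0.6×65×0.5×10 = 146.3 kips; take 146.3 kips (rupture).
Tension yield (gross): A_g = 1.625×0.5 = 0.8125 in². φR_n = 0.90 × 50 × 0.8125 = 36.6 kips.
Governing: min(111.4, 146.3, 36.6) = 36.6 kips → gross-section yield.

36.6 kips (gross-section yield governs)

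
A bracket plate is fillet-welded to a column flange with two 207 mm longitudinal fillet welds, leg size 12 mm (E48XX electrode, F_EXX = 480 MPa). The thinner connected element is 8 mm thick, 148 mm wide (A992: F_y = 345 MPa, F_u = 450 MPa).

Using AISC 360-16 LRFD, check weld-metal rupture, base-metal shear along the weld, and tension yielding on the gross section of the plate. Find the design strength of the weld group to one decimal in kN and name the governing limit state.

Weld metal: throat = 0.707×12 = 8.484 mm, L = 2×207 = 414 mm. φR_n = 0.75 × 0.6 × 480 × 8.484 × 414 = 758.7 kN.
Base metal shear (8 mm plate): yield φR_n = 1.0×0.6×345×8×414 = 685.6 kN; rupture φR_n = 0.75×0.6×450×8×414 = 670.7 kN; take 670.7 kN (rupture).
Tension yield (gross): A_g = 148×8 = 1184 mm². φR_n = 0.90 × 345 × 1184 = 367.6 kN.
Governing: min(758.7, 670.7, 367.6) = 367.6 kN → gross-section yield.

367.6 kN (gross-section yield governs)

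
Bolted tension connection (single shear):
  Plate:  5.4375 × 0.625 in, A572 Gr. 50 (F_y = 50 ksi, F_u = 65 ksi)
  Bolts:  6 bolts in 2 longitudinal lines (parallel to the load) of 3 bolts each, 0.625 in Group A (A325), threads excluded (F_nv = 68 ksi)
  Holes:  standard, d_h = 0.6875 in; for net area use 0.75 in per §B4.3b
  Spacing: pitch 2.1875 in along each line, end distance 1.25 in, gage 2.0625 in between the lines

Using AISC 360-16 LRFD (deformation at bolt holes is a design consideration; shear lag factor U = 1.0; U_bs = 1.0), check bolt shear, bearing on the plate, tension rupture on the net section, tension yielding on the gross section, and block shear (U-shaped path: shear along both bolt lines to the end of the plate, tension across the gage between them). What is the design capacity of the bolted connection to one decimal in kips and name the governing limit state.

Bolt shear: A_b = π(0.625)²/4 = 0.3068 in². φR_n = 0.75 × 68 × 0.3068 × 6 × 1 = 93.9 kips.
Bearing (0.625 in plate, F_u = 65 ksi): end bolts L_c = 1.25 − 0.6875/2 = 0.90625, R_n = min(1.2×0.90625×0.625×65, 2.4×0.625×0.625×65) = 44.18 kips/bolt; interior L_c = 2.1875 − 0.6875 = 1.5, R_n = 60.938 kips/bolt. φR_n = 0.75 × (2×44.18 + 4×60.938) = 249.1 kips.
Tension rupture (net): A_n = (5.4375 − 2×0.75)×0.625 = 2.4609 in² (U = 1.0, A_e = A_n). φR_n = 0.75 × 65 × 2.4609 = 120.0 kips.
Tension yield (gross): A_g = 5.4375×0.625 = 3.3984 in². φR_n = 0.90 × 50 × 3.3984 = 152.9 kips.
Block shear: shear path 2×[1.25+2×2.1875] = 2×5.625 in, A_gv = 7.0313, A_nv = 2×(5.625 − 2.5×0.75)×0.625 = 4.6875 in²; tension across gage: (2.0625 − 1×0.75)×0.625 = 0.82031 in². R_n = min(0.6×65×4.6875, 0.6×50×7.0313) + 1.0×65×0.82031 = min(182.81, 210.94) + 53.32 = 236.13 kips. φR_n = 0.75 × 236.13 = 177.1 kips.
Governing: min(93.9, 249.1, 120.0, 152.9, 177.1) = 93.9 kips → bolt shear.

93.9 kips (bolt shear governs)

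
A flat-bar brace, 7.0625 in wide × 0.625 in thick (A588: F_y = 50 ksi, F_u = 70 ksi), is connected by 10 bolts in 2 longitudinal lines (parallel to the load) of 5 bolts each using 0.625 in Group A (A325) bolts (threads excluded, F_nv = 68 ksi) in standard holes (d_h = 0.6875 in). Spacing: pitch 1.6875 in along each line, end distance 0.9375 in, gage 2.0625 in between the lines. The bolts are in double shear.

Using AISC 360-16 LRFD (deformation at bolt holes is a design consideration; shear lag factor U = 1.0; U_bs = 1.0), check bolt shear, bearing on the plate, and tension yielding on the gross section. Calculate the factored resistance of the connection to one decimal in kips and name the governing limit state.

Bolt shear: A_b = π(0.625)²/4 = 0.3068 in². φR_n = 0.75 × 68 × 0.3068 × 10 × 2 = 312.9 kips.
Bearing (0.625 in plate, F_u = 70 ksi): end bolts L_c = 0.9375 − 0.6875/2 = 0.59375, R_n = min(1.2×0.59375×0.625×70, 2.4×0.625×0.625×70) = 31.172 kips/bolt; interior L_c = 1.6875 − 0.6875 = 1, R_n = 52.5 kips/bolt. φR_n = 0.75 × (2×31.172 + 8×52.5) = 361.8 kips.
Tension yield (gross): A_g = 7.0625×0.625 = 4.4141 in². φR_n = 0.90 × 50 × 4.4141 = 198.6 kips.
Governing: min(312.9, 361.8, 198.6) = 198.6 kips → gross-section yield.

198.6 kips (gross-section yield governs)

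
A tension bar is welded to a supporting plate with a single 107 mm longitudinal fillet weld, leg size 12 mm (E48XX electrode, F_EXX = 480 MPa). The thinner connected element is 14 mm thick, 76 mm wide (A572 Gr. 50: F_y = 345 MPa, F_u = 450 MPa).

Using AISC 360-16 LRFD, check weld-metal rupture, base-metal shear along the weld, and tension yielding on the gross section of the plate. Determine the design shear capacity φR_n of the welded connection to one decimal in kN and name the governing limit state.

196.1 kN (weld metal governs)

Weld metal: throat = 0.707×12 = 8.484 mm, L = 107 mm. φR_n = 0.75 × 0.6 × 480 × 8.484 × 107 = 196.1 kN.
Base metal shear (14 mm plate): yield φR_n = 1.0×0.6×345×14×107 = 310.1 kN; rupture φR_n = 0.75×0.6×450×14×107 = 303.3 kN; take 303.3 kN (rupture).
Tension yield (gross): A_g = 76×14 = 1064 mm². φR_n = 0.90 × 345 × 1064 = 330.4 kN.
Governing: min(196.1, 303.3, 330.4) = 196.1 kN → weld metal.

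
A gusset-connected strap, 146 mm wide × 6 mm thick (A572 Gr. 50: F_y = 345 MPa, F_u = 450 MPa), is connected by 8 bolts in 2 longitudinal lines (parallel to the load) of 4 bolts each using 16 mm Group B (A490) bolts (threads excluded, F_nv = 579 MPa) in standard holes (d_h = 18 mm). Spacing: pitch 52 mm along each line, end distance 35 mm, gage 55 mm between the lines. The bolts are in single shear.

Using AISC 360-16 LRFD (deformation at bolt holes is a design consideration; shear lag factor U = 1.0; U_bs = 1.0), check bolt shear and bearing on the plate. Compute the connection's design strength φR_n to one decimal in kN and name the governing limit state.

592.9 kN (bearing governs)

Bolt shear: A_b = π(16)²/4 = 201.06 mm². φR_n = 0.75 × 579 × 201.06 × 8 × 1 = 698.5 kN.
Bearing (6 mm plate, F_u = 450 MPa): end bolts L_c = 35 − 18/2 = 26, R_n = min(1.2×26×6×450, 2.4×16×6×450) = 84.24 kN/bolt; interior L_c = 52 − 18 = 34, R_n = 103.68 kN/bolt. φR_n = 0.75 × (2×84.24 + 6×103.68) = 592.9 kN.
Governing: min(698.5, 592.9) = 592.9 kN → bearing.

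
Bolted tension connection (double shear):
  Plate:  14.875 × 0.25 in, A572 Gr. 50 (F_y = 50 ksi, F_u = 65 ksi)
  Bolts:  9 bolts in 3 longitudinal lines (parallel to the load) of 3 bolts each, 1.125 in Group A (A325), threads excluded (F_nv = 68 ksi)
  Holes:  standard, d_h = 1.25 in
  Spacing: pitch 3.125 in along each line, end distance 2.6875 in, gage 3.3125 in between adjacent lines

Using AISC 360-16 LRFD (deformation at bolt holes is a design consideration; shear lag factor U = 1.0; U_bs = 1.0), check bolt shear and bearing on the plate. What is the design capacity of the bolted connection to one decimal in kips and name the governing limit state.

Bolt shear: A_b = π(1.125)²/4 = 0.99402 in². φR_n = 0.75 × 68 × 0.99402 × 9 × 2 = 912.5 kips.
Bearing (0.25 in plate, F_u = 65 ksi): end bolts L_c = 2.6875 − 1.25/2 = 2.0625, R_n = min(1.2×2.0625×0.25×65, 2.4×1.125×0.25×65) = 40.219 kips/bolt; interior L_c = 3.125 − 1.25 = 1.875, R_n = 36.563 kips/bolt. φR_n = 0.75 × (3×40.219 + 6×36.563) = 255.0 kips.
Governing: min(912.5, 255.0) = 255.0 kips → bearing.

255.0 kips (bearing governs)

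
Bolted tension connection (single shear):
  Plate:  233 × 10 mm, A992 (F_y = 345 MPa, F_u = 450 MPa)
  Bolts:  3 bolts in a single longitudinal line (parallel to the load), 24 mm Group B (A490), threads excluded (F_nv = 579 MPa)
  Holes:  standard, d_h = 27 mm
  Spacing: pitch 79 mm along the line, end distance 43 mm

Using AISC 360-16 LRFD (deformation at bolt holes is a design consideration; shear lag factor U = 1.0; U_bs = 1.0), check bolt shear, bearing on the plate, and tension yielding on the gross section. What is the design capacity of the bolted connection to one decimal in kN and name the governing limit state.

508.3 kN (bearing governs)

Bolt shear: A_b = π(24)²/4 = 452.39 mm². φR_n = 0.75 × 579 × 452.39 × 3 × 1 = 589.4 kN.
Bearing (10 mm plate, F_u = 450 MPa): end bolts L_c = 43 − 27/2 = 29.5, R_n = min(1.2×29.5×10×450, 2.4×24×10×450) = 159.3 kN/bolt; interior L_c = 79 − 27 = 52, R_n = 259.2 kN/bolt. φR_n = 0.75 × (1×159.3 + 2×259.2) = 508.3 kN.
Tension yield (gross): A_g = 233×10 = 2330 mm². φR_n = 0.90 × 345 × 2330 = 723.5 kN.
Governing: min(589.4, 508.3, 723.5) = 508.3 kN → bearing.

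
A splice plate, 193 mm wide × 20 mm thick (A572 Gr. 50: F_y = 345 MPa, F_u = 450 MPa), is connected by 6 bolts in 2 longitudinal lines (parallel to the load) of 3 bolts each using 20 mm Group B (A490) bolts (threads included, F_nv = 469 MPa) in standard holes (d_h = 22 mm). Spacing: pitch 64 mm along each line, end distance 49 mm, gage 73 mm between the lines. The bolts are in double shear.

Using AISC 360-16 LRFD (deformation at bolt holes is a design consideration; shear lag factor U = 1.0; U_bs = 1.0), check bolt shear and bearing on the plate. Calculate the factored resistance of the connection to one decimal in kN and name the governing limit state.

Bolt shear: A_b = π(20)²/4 = 314.16 mm². φR_n = 0.75 × 469 × 314.16 × 6 × 2 = 1326.1 kN.
Bearing (20 mm plate, F_u = 450 MPa): end bolts L_c = 49 − 22/2 = 38, R_n = min(1.2×38×20×450, 2.4×20×20×450) = 410.4 kN/bolt; interior L_c = 64 − 22 = 42, R_n = 432 kN/bolt. φR_n = 0.75 × (2×410.4 + 4×432) = 1911.6 kN.
Governing: min(1326.1, 1911.6) = 1326.1 kN → bolt shear.

1326.1 kN (bolt shear governs)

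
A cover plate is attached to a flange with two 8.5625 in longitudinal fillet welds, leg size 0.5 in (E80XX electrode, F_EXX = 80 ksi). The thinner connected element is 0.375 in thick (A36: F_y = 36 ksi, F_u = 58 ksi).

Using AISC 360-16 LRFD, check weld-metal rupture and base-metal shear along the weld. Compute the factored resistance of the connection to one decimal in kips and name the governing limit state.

138.7 kips (base-metal shear governs)

Weld metal: throat = 0.707×0.5 = 0.3535 in, L = 2×8.5625 = 17.125 in. φR_n = 0.75 × 0.6 × 80 × 0.3535 × 17.125 = 217.9 kips.
Base metal shear (0.375 in plate): yield φR_n = 1.0×0.6×36×0.375×17.125 = 138.7 kips; rupture φR_n = 0.75×0.6×58×0.375×17.125 = 167.6 kips; take 138.7 kips (yield).
Governing: min(217.9, 138.7) = 138.7 kips → base-metal shear.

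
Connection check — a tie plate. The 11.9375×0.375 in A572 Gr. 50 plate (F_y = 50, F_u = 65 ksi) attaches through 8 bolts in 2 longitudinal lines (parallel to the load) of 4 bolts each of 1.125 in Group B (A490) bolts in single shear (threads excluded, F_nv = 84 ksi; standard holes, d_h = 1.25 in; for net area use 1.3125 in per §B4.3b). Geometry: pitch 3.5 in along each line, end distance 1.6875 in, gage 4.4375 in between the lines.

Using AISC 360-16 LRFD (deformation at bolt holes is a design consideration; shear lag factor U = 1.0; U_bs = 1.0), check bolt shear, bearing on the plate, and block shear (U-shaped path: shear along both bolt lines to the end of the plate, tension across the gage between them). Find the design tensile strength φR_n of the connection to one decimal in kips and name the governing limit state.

Bolt shear: A_b = π(1.125)²/4 = 0.99402 in². φR_n = 0.75 × 84 × 0.99402 × 8 × 1 = 501.0 kips.
Bearing (0.375 in plate, F_u = 65 ksi): end bolts L_c = 1.6875 − 1.25/2 = 1.0625, R_n = min(1.2×1.0625×0.375×65, 2.4×1.125×0.375×65) = 31.078 kips/bolt; interior L_c = 3.5 − 1.25 = 2.25, R_n = 65.813 kips/bolt. φR_n = 0.75 × (2×31.078 + 6×65.813) = 342.8 kips.
Block shear: shear path 2×[1.6875+3×3.5] = 2×12.1875 in, A_gv = 9.1406, A_nv = 2×(12.1875 − 3.5×1.3125)×0.375 = 5.6953 in²; tension across gage: (4.4375 − 1×1.3125)×0.375 = 1.1719 in². R_n = min(0.6×65×5.6953, 0.6×50×9.1406) + 1.0×65×1.1719 = min(222.12, 274.22) + 76.174 = 298.29 kips. φR_n = 0.75 × 298.29 = 223.7 kips.
Governing: min(501.0, 342.8, 223.7) = 223.7 kips → block shear.

223.7 kips (block shear governs)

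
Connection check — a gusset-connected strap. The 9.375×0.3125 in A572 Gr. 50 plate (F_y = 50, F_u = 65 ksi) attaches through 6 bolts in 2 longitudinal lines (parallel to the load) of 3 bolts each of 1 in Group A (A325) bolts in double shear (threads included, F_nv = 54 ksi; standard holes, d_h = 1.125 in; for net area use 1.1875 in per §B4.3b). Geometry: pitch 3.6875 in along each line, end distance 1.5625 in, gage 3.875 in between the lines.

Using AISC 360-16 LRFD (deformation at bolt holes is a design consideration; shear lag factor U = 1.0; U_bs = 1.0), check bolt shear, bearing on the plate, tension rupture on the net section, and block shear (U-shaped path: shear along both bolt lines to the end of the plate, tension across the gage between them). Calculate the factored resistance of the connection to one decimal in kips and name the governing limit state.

106.6 kips (net-section rupture governs)

Bolt shear: A_b = π(1)²/4 = 0.7854 in². φR_n = 0.75 × 54 × 0.7854 × 6 × 2 = 381.7 kips.
Bearing (0.3125 in plate, F_u = 65 ksi): end bolts L_c = 1.5625 − 1.125/2 = 1, R_n = min(1.2×1×0.3125×65, 2.4×1×0.3125×65) = 24.375 kips/bolt; interior L_c = 3.6875 − 1.125 = 2.5625, R_n = 48.75 kips/bolt. φR_n = 0.75 × (2×24.375 + 4×48.75) = 182.8 kips.
Tension rupture (net): A_n = (9.375 − 2×1.1875)×0.3125 = 2.1875 in² (U = 1.0, A_e = A_n). φR_n = 0.75 × 65 × 2.1875 = 106.6 kips.
Block shear: shear path 2×[1.5625+2×3.6875] = 2×8.9375 in, A_gv = 5.5859, A_nv = 2×(8.9375 − 2.5×1.1875)×0.3125 = 3.7305 in²; tension across gage: (3.875 − 1×1.1875)×0.3125 = 0.83984 in². R_n = min(0.6×65×3.7305, 0.6×50×5.5859) + 1.0×65×0.83984 = min(145.49, 167.58) + 54.59 = 200.08 kips. φR_n = 0.75 × 200.08 = 150.1 kips.
Governing: min(381.7, 182.8, 106.6, 150.1) = 106.6 kips → net-section rupture.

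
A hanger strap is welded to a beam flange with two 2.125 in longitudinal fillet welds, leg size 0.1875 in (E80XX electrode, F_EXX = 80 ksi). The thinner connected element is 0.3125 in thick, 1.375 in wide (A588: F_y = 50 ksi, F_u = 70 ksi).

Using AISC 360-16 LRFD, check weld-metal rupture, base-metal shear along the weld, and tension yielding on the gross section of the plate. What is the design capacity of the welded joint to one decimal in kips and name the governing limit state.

Weld metal: throat = 0.707×0.1875 = 0.13256 in, L = 2×2.125 = 4.25 in. φR_n = 0.75 × 0.6 × 80 × 0.13256 × 4.25 = 20.3 kips.
Base metal shear (0.3125 in plate): yield φR_n = 1.0×0.6×50×0.3125×4.25 = 39.8 kips; rupture φR_n = 0.75×0.6×70×0.3125×4.25 = 41.8 kips; take 39.8 kips (yield).
Tension yield (gross): A_g = 1.375×0.3125 = 0.42969 in². φR_n = 0.90 × 50 × 0.42969 = 19.3 kips.
Governing: min(20.3, 39.8, 19.3) = 19.3 kips → gross-section yield.

19.3 kips (gross-section yield governs)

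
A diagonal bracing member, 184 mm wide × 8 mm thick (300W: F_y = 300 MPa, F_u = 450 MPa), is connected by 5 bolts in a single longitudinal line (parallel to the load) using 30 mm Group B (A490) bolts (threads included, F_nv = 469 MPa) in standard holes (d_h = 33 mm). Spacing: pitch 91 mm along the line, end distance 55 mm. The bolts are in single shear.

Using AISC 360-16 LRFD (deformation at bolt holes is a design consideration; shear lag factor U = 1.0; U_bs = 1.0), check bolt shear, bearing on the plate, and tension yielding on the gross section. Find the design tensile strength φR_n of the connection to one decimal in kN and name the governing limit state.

Bolt shear: A_b = π(30)²/4 = 706.86 mm². φR_n = 0.75 × 469 × 706.86 × 5 × 1 = 1243.2 kN.
Bearing (8 mm plate, F_u = 450 MPa): end bolts L_c = 55 − 33/2 = 38.5, R_n = min(1.2×38.5×8×450, 2.4×30×8×450) = 166.32 kN/bolt; interior L_c = 91 − 33 = 58, R_n = 250.56 kN/bolt. φR_n = 0.75 × (1×166.32 + 4×250.56) = 876.4 kN.
Tension yield (gross): A_g = 184×8 = 1472 mm². φR_n = 0.90 × 300 × 1472 = 397.4 kN.
Governing: min(1243.2, 876.4, 397.4) = 397.4 kN → gross-section yield.

397.4 kN (gross-section yield governs)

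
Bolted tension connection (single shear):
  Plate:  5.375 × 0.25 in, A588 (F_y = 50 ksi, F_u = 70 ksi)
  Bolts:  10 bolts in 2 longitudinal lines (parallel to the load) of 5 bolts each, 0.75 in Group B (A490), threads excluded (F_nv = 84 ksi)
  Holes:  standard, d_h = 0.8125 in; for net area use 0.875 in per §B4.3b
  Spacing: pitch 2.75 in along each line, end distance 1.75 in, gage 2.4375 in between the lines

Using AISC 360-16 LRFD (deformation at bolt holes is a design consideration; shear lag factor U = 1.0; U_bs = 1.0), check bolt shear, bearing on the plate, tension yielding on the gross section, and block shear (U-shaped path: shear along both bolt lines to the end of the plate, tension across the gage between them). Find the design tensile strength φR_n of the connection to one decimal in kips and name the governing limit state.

Bolt shear: A_b = π(0.75)²/4 = 0.44179 in². φR_n = 0.75 × 84 × 0.44179 × 10 × 1 = 278.3 kips.
Bearing (0.25 in plate, F_u = 70 ksi): end bolts L_c = 1.75 − 0.8125/2 = 1.34375, R_n = min(1.2×1.34375×0.25×70, 2.4×0.75×0.25×70) = 28.219 kips/bolt; interior L_c = 2.75 − 0.8125 = 1.9375, R_n = 31.5 kips/bolt. φR_n = 0.75 × (2×28.219 + 8×31.5) = 231.3 kips.
Tension yield (gross): A_g = 5.375×0.25 = 1.3438 in². φR_n = 0.90 × 50 × 1.3438 = 60.5 kips.
Block shear: shear path 2×[1.75+4×2.75] = 2×12.75 in, A_gv = 6.375, A_nv = 2×(12.75 − 4.5×0.875)×0.25 = 4.4063 in²; tension across gage: (2.4375 − 1×0.875)×0.25 = 0.39063 in². R_n = min(0.6×70×4.4063, 0.6×50×6.375) + 1.0×70×0.39063 = min(185.06, 191.25) + 27.344 = 212.4 kips. φR_n = 0.75 × 212.4 = 159.3 kips.
Governing: min(278.3, 231.3, 60.5, 159.3) = 60.5 kips → gross-section yield.

60.5 kips (gross-section yield governs)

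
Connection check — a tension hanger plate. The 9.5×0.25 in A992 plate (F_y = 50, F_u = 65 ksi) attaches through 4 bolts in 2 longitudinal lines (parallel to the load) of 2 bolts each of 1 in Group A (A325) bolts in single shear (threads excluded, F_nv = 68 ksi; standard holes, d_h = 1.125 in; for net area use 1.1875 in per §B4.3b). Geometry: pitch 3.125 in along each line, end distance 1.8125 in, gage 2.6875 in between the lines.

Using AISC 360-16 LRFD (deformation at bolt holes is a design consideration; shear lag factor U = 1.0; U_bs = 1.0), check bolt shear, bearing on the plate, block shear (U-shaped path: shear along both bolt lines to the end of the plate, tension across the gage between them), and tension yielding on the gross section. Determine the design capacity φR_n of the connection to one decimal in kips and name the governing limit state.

Bolt shear: A_b = π(1)²/4 = 0.7854 in². φR_n = 0.75 × 68 × 0.7854 × 4 × 1 = 160.2 kips.
Bearing (0.25 in plate, F_u = 65 ksi): end bolts L_c = 1.8125 − 1.125/2 = 1.25, R_n = min(1.2×1.25×0.25×65, 2.4×1×0.25×65) = 24.375 kips/bolt; interior L_c = 3.125 − 1.125 = 2, R_n = 39 kips/bolt. φR_n = 0.75 × (2×24.375 + 2×39) = 95.1 kips.
Block shear: shear path 2×[1.8125+1×3.125] = 2×4.9375 in, A_gv = 2.4688, A_nv = 2×(4.9375 − 1.5×1.1875)×0.25 = 1.5781 in²; tension across gage: (2.6875 − 1×1.1875)×0.25 = 0.375 in². R_n = min(0.6×65×1.5781, 0.6×50×2.4688) + 1.0×65×0.375 = min(61.546, 74.064) + 24.375 = 85.921 kips. φR_n = 0.75 × 85.921 = 64.4 kips.
Tension yield (gross): A_g = 9.5×0.25 = 2.375 in². φR_n = 0.90 × 50 × 2.375 = 106.9 kips.
Governing: min(160.2, 95.1, 64.4, 106.9) = 64.4 kips → block shear.

64.4 kips (block shear governs)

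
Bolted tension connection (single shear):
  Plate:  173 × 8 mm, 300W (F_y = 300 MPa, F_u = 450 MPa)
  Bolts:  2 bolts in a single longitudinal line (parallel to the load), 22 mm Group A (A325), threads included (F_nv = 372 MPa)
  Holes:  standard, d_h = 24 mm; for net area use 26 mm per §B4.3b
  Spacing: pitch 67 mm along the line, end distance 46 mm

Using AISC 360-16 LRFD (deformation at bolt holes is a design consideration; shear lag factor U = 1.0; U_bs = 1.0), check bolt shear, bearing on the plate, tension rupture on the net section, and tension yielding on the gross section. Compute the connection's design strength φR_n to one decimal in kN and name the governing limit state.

Bolt shear: A_b = π(22)²/4 = 380.13 mm². φR_n = 0.75 × 372 × 380.13 × 2 × 1 = 212.1 kN.
Bearing (8 mm plate, F_u = 450 MPa): end bolts L_c = 46 − 24/2 = 34, R_n = min(1.2×34×8×450, 2.4×22×8×450) = 146.88 kN/bolt; interior L_c = 67 − 24 = 43, R_n = 185.76 kN/bolt. φR_n = 0.75 × (1×146.88 + 1×185.76) = 249.5 kN.
Tension rupture (net): A_n = (173 − 1×26)×8 = 1176 mm² (U = 1.0, A_e = A_n). φR_n = 0.75 × 450 × 1176 = 396.9 kN.
Tension yield (gross): A_g = 173×8 = 1384 mm². φR_n = 0.90 × 300 × 1384 = 373.7 kN.
Governing: min(212.1, 249.5, 396.9, 373.7) = 212.1 kN → bolt shear.

212.1 kN (bolt shear governs)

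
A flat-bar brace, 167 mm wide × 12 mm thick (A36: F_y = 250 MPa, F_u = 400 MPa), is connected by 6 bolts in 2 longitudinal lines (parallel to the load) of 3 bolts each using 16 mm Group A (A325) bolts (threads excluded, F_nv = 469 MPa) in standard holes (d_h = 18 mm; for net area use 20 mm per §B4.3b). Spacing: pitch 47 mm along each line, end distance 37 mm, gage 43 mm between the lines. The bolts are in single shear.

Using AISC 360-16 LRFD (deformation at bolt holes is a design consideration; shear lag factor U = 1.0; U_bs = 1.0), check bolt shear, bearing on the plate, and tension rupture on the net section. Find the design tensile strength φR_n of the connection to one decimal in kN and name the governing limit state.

Bolt shear: A_b = π(16)²/4 = 201.06 mm². φR_n = 0.75 × 469 × 201.06 × 6 × 1 = 424.3 kN.
Bearing (12 mm plate, F_u = 400 MPa): end bolts L_c = 37 − 18/2 = 28, R_n = min(1.2×28×12×400, 2.4×16×12×400) = 161.28 kN/bolt; interior L_c = 47 − 18 = 29, R_n = 167.04 kN/bolt. φR_n = 0.75 × (2×161.28 + 4×167.04) = 743.0 kN.
Tension rupture (net): A_n = (167 − 2×20)×12 = 1524 mm² (U = 1.0, A_e = A_n). φR_n = 0.75 × 400 × 1524 = 457.2 kN.
Governing: min(424.3, 743.0, 457.2) = 424.3 kN → bolt shear.

424.3 kN (bolt shear governs)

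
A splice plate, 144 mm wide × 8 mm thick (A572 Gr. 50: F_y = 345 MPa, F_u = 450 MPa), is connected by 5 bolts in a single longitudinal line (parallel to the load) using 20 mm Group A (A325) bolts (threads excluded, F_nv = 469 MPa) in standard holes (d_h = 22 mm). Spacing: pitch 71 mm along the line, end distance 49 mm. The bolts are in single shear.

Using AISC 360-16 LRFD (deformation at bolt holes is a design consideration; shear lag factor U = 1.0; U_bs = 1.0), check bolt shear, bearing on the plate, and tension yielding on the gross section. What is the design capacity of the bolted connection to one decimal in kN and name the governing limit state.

Bolt shear: A_b = π(20)²/4 = 314.16 mm². φR_n = 0.75 × 469 × 314.16 × 5 × 1 = 552.5 kN.
Bearing (8 mm plate, F_u = 450 MPa): end bolts L_c = 49 − 22/2 = 38, R_n = min(1.2×38×8×450, 2.4×20×8×450) = 164.16 kN/bolt; interior L_c = 71 − 22 = 49, R_n = 172.8 kN/bolt. φR_n = 0.75 × (1×164.16 + 4×172.8) = 641.5 kN.
Tension yield (gross): A_g = 144×8 = 1152 mm². φR_n = 0.90 × 345 × 1152 = 357.7 kN.
Governing: min(552.5, 641.5, 357.7) = 357.7 kN → gross-section yield.

357.7 kN (gross-section yield governs)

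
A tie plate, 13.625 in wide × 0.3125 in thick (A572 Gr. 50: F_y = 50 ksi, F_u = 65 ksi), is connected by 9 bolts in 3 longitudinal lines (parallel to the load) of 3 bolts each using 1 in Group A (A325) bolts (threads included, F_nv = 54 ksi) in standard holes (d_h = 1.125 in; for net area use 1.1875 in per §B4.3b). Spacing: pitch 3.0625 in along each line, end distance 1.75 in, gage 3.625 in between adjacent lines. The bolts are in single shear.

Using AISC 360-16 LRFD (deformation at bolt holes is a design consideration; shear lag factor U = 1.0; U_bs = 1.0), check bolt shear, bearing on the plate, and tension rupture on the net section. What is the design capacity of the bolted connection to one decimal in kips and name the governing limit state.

Bolt shear: A_b = π(1)²/4 = 0.7854 in². φR_n = 0.75 × 54 × 0.7854 × 9 × 1 = 286.3 kips.
Bearing (0.3125 in plate, F_u = 65 ksi): end bolts L_c = 1.75 − 1.125/2 = 1.1875, R_n = min(1.2×1.1875×0.3125×65, 2.4×1×0.3125×65) = 28.945 kips/bolt; interior L_c = 3.0625 − 1.125 = 1.9375, R_n = 47.227 kips/bolt. φR_n = 0.75 × (3×28.945 + 6×47.227) = 277.6 kips.
Tension rupture (net): A_n = (13.625 − 3×1.1875)×0.3125 = 3.1445 in² (U = 1.0, A_e = A_n). φR_n = 0.75 × 65 × 3.1445 = 153.3 kips.
Governing: min(286.3, 277.6, 153.3) = 153.3 kips → net-section rupture.

153.3 kips (net-section rupture governs)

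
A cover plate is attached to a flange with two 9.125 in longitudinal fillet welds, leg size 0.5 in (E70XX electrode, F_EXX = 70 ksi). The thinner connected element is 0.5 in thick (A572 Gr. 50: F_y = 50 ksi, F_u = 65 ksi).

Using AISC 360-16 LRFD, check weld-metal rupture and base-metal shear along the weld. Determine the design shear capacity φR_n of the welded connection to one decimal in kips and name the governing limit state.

203.2 kips (weld metal governs)

Weld metal: throat = 0.707×0.5 = 0.3535 in, L = 2×9.125 = 18.25 in. φR_n = 0.75 × 0.6 × 70 × 0.3535 × 18.25 = 203.2 kips.
Base metal shear (0.5 in plate): yield φR_n = 1.0×0.6×50×0.5×18.25 = 273.8 kips; rupture φR_n = 0.75×0.6×65×0.5×18.25 = 266.9 kips; take 266.9 kips (rupture).
Governing: min(203.2, 266.9) = 203.2 kips → weld metal.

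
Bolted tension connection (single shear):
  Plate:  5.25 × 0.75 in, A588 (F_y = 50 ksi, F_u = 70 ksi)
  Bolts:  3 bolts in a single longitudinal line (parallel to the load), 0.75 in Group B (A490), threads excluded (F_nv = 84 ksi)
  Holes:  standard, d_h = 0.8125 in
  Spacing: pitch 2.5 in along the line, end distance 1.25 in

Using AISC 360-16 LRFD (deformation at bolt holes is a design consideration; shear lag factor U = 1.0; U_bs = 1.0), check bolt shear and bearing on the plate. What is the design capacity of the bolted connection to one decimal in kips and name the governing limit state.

83.5 kips (bolt shear governs)

Bolt shear: A_b = π(0.75)²/4 = 0.44179 in². φR_n = 0.75 × 84 × 0.44179 × 3 × 1 = 83.5 kips.
Bearing (0.75 in plate, F_u = 70 ksi): end bolts L_c = 1.25 − 0.8125/2 = 0.84375, R_n = min(1.2×0.84375×0.75×70, 2.4×0.75×0.75×70) = 53.156 kips/bolt; interior L_c = 2.5 − 0.8125 = 1.6875, R_n = 94.5 kips/bolt. φR_n = 0.75 × (1×53.156 + 2×94.5) = 181.6 kips.
Governing: min(83.5, 181.6) = 83.5 kips → bolt shear.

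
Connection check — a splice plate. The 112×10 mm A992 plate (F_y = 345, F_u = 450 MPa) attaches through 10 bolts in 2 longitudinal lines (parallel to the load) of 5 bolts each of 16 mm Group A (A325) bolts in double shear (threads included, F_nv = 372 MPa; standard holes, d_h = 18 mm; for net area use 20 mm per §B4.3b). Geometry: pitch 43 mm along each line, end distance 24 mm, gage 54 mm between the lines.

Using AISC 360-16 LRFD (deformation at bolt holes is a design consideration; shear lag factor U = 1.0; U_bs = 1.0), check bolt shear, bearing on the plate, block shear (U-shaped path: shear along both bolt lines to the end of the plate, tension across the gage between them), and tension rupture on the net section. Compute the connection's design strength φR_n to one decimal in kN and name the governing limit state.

Bolt shear: A_b = π(16)²/4 = 201.06 mm². φR_n = 0.75 × 372 × 201.06 × 10 × 2 = 1121.9 kN.
Bearing (10 mm plate, F_u = 450 MPa): end bolts L_c = 24 − 18/2 = 15, R_n = min(1.2×15×10×450, 2.4×16×10×450) = 81 kN/bolt; interior L_c = 43 − 18 = 25, R_n = 135 kN/bolt. φR_n = 0.75 × (2×81 + 8×135) = 931.5 kN.
Block shear: shear path 2×[24+4×43] = 2×196 mm, A_gv = 3920, A_nv = 2×(196 − 4.5×20)×10 = 2120 mm²; tension across gage: (54 − 1×20)×10 = 340 mm². R_n = min(0.6×450×2120, 0.6×345×3920) + 1.0×450×340 = min(572.4, 811.44) + 153 = 725.4 kN. φR_n = 0.75 × 725.4 = 544.1 kN.
Tension rupture (net): A_n = (112 − 2×20)×10 = 720 mm² (U = 1.0, A_e = A_n). φR_n = 0.75 × 450 × 720 = 243.0 kN.
Governing: min(1121.9, 931.5, 544.1, 243.0) = 243.0 kN → net-section rupture.

243.0 kN (net-section rupture governs)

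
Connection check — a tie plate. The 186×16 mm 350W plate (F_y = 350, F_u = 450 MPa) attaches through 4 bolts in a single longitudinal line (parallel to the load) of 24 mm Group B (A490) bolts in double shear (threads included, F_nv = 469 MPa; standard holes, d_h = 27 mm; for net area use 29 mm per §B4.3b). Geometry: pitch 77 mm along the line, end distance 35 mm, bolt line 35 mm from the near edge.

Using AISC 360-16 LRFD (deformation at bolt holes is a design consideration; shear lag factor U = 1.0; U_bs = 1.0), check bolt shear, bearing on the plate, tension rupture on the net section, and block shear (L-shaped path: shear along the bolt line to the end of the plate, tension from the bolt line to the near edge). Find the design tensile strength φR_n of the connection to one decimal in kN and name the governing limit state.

643.7 kN (block shear governs)

Bolt shear: A_b = π(24)²/4 = 452.39 mm². φR_n = 0.75 × 469 × 452.39 × 4 × 2 = 1273.0 kN.
Bearing (16 mm plate, F_u = 450 MPa): end bolts L_c = 35 − 27/2 = 21.5, R_n = min(1.2×21.5×16×450, 2.4×24×16×450) = 185.76 kN/bolt; interior L_c = 77 − 27 = 50, R_n = 414.72 kN/bolt. φR_n = 0.75 × (1×185.76 + 3×414.72) = 1072.4 kN.
Tension rupture (net): A_n = (186 − 1×29)×16 = 2512 mm² (U = 1.0, A_e = A_n). φR_n = 0.75 × 450 × 2512 = 847.8 kN.
Block shear: shear path 1×[35+3×77] = 1×266 mm, A_gv = 4256, A_nv = 1×(266 − 3.5×29)×16 = 2632 mm²; tension to near edge: (35 − 0.5×29)×16 = 328 mm². R_n = min(0.6×450×2632, 0.6×350×4256) + 1.0×450×328 = min(710.64, 893.76) + 147.6 = 858.24 kN. φR_n = 0.75 × 858.24 = 643.7 kN.
Governing: min(1273.0, 1072.4, 847.8, 643.7) = 643.7 kN → block shear.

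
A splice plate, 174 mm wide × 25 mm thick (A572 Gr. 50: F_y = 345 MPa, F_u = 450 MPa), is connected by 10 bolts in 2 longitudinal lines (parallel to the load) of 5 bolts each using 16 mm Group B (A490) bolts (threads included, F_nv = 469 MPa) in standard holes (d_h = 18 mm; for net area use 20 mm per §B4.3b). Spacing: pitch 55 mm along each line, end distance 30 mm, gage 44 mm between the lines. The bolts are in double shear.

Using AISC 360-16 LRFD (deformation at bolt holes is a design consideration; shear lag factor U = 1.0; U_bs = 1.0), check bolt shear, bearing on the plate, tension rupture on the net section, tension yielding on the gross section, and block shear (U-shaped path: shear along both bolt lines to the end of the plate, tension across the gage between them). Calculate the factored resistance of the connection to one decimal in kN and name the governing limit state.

Bolt shear: A_b = π(16)²/4 = 201.06 mm². φR_n = 0.75 × 469 × 201.06 × 10 × 2 = 1414.5 kN.
Bearing (25 mm plate, F_u = 450 MPa): end bolts L_c = 30 − 18/2 = 21, R_n = min(1.2×21×25×450, 2.4×16×25×450) = 283.5 kN/bolt; interior L_c = 55 − 18 = 37, R_n = 432 kN/bolt. φR_n = 0.75 × (2×283.5 + 8×432) = 3017.3 kN.
Tension rupture (net): A_n = (174 − 2×20)×25 = 3350 mm² (U = 1.0, A_e = A_n). φR_n = 0.75 × 450 × 3350 = 1130.6 kN.
Tension yield (gross): A_g = 174×25 = 4350 mm². φR_n = 0.90 × 345 × 4350 = 1350.7 kN.
Block shear: shear path 2×[30+4×55] = 2×250 mm, A_gv = 12500, A_nv = 2×(250 − 4.5×20)×25 = 8000 mm²; tension across gage: (44 − 1×20)×25 = 600 mm². R_n = min(0.6×450×8000, 0.6×345×12500) + 1.0×450×600 = min(2160, 2587.5) + 270 = 2430 kN. φR_n = 0.75 × 2430 = 1822.5 kN.
Governing: min(1414.5, 3017.3, 1130.6, 1350.7, 1822.5) = 1130.6 kN → net-section rupture.

1130.6 kN (net-section rupture governs)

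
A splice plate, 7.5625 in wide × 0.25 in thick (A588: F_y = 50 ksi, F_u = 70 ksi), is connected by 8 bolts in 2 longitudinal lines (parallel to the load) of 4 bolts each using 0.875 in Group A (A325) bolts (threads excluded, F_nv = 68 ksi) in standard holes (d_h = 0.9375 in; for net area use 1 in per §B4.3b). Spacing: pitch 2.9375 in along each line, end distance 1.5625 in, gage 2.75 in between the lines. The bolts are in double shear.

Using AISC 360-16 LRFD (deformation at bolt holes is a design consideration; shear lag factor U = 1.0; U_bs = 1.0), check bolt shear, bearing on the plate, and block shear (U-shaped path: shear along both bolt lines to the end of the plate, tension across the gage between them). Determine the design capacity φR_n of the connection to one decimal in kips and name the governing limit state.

131.3 kips (block shear governs)

Bolt shear: A_b = π(0.875)²/4 = 0.60132 in². φR_n = 0.75 × 68 × 0.60132 × 8 × 2 = 490.7 kips.
Bearing (0.25 in plate, F_u = 70 ksi): end bolts L_c = 1.5625 − 0.9375/2 = 1.09375, R_n = min(1.2×1.09375×0.25×70, 2.4×0.875×0.25×70) = 22.969 kips/bolt; interior L_c = 2.9375 − 0.9375 = 2, R_n = 36.75 kips/bolt. φR_n = 0.75 × (2×22.969 + 6×36.75) = 199.8 kips.
Block shear: shear path 2×[1.5625+3×2.9375] = 2×10.375 in, A_gv = 5.1875, A_nv = 2×(10.375 − 3.5×1)×0.25 = 3.4375 in²; tension across gage: (2.75 − 1×1)×0.25 = 0.4375 in². R_n = min(0.6×70×3.4375, 0.6×50×5.1875) + 1.0×70×0.4375 = min(144.38, 155.63) + 30.625 = 175.01 kips. φR_n = 0.75 × 175.01 = 131.3 kips.
Governing: min(490.7, 199.8, 131.3) = 131.3 kips → block shear.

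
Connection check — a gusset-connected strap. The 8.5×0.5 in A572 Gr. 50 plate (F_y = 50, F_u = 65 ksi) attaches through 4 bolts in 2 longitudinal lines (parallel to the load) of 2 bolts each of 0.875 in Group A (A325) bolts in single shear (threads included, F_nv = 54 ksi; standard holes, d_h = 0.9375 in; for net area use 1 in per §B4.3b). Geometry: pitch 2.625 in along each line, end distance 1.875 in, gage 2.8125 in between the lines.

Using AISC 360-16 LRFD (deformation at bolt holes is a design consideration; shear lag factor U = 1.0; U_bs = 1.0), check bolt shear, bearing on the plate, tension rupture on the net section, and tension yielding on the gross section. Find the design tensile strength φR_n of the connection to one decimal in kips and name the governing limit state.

97.4 kips (bolt shear governs)

Bolt shear: A_b = π(0.875)²/4 = 0.60132 in². φR_n = 0.75 × 54 × 0.60132 × 4 × 1 = 97.4 kips.
Bearing (0.5 in plate, F_u = 65 ksi): end bolts L_c = 1.875 − 0.9375/2 = 1.40625, R_n = min(1.2×1.40625×0.5×65, 2.4×0.875×0.5×65) = 54.844 kips/bolt; interior L_c = 2.625 − 0.9375 = 1.6875, R_n = 65.813 kips/bolt. φR_n = 0.75 × (2×54.844 + 2×65.813) = 181.0 kips.
Tension rupture (net): A_n = (8.5 − 2×1)×0.5 = 3.25 in² (U = 1.0, A_e = A_n). φR_n = 0.75 × 65 × 3.25 = 158.4 kips.
Tension yield (gross): A_g = 8.5×0.5 = 4.25 in². φR_n = 0.90 × 50 × 4.25 = 191.3 kips.
Governing: min(97.4, 181.0, 158.4, 191.3) = 97.4 kips → bolt shear.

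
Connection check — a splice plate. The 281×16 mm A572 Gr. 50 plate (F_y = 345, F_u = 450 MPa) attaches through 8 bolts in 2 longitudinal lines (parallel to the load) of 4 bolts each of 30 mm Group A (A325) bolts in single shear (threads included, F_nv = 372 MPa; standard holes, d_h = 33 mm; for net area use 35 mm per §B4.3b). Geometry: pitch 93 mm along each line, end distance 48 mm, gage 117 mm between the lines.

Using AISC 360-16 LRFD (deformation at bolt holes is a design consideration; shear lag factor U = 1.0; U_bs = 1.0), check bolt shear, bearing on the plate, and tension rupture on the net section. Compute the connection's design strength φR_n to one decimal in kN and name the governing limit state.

Bolt shear: A_b = π(30)²/4 = 706.86 mm². φR_n = 0.75 × 372 × 706.86 × 8 × 1 = 1577.7 kN.
Bearing (16 mm plate, F_u = 450 MPa): end bolts L_c = 48 − 33/2 = 31.5, R_n = min(1.2×31.5×16×450, 2.4×30×16×450) = 272.16 kN/bolt; interior L_c = 93 − 33 = 60, R_n = 518.4 kN/bolt. φR_n = 0.75 × (2×272.16 + 6×518.4) = 2741.0 kN.
Tension rupture (net): A_n = (281 − 2×35)×16 = 3376 mm² (U = 1.0, A_e = A_n). φR_n = 0.75 × 450 × 3376 = 1139.4 kN.
Governing: min(1577.7, 2741.0, 1139.4) = 1139.4 kN → net-section rupture.

1139.4 kN (net-section rupture governs)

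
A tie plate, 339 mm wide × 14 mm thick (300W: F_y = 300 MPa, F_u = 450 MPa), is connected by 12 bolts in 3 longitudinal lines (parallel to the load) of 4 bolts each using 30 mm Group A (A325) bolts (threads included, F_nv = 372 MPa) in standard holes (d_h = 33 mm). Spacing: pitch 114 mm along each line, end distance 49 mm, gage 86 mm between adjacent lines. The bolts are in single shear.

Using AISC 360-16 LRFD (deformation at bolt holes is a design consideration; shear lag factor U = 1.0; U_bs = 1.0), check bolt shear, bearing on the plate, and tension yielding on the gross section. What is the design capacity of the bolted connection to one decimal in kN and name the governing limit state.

1281.4 kN (gross-section yield governs)

Bolt shear: A_b = π(30)²/4 = 706.86 mm². φR_n = 0.75 × 372 × 706.86 × 12 × 1 = 2366.6 kN.
Bearing (14 mm plate, F_u = 450 MPa): end bolts L_c = 49 − 33/2 = 32.5, R_n = min(1.2×32.5×14×450, 2.4×30×14×450) = 245.7 kN/bolt; interior L_c = 114 − 33 = 81, R_n = 453.6 kN/bolt. φR_n = 0.75 × (3×245.7 + 9×453.6) = 3614.6 kN.
Tension yield (gross): A_g = 339×14 = 4746 mm². φR_n = 0.90 × 300 × 4746 = 1281.4 kN.
Governing: min(2366.6, 3614.6, 1281.4) = 1281.4 kN → gross-section yield.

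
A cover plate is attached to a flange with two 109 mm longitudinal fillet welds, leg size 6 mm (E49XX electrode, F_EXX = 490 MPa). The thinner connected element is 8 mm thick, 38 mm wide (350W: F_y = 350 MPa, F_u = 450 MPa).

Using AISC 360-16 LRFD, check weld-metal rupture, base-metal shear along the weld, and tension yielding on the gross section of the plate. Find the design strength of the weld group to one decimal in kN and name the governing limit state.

Weld metal: throat = 0.707×6 = 4.242 mm, L = 2×109 = 218 mm. φR_n = 0.75 × 0.6 × 490 × 4.242 × 218 = 203.9 kN.
Base metal shear (8 mm plate): yield φR_n = 1.0×0.6×350×8×218 = 366.2 kN; rupture φR_n = 0.75×0.6×450×8×218 = 353.2 kN; take 353.2 kN (rupture).
Tension yield (gross): A_g = 38×8 = 304 mm². φR_n = 0.90 × 350 × 304 = 95.8 kN.
Governing: min(203.9, 353.2, 95.8) = 95.8 kN → gross-section yield.

95.8 kN (gross-section yield governs)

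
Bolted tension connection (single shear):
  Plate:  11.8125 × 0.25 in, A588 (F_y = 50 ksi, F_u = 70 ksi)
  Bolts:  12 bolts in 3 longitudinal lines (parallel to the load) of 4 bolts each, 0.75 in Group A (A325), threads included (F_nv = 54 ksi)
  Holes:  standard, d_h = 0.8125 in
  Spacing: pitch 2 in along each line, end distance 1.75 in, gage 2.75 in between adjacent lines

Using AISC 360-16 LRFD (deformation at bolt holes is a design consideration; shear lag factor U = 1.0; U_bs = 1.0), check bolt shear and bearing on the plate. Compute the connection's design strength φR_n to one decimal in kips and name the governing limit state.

Bolt shear: A_b = π(0.75)²/4 = 0.44179 in². φR_n = 0.75 × 54 × 0.44179 × 12 × 1 = 214.7 kips.
Bearing (0.25 in plate, F_u = 70 ksi): end bolts L_c = 1.75 − 0.8125/2 = 1.34375, R_n = min(1.2×1.34375×0.25×70, 2.4×0.75×0.25×70) = 28.219 kips/bolt; interior L_c = 2 − 0.8125 = 1.1875, R_n = 24.938 kips/bolt. φR_n = 0.75 × (3×28.219 + 9×24.938) = 231.8 kips.
Governing: min(214.7, 231.8) = 214.7 kips → bolt shear.

214.7 kips (bolt shear governs)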